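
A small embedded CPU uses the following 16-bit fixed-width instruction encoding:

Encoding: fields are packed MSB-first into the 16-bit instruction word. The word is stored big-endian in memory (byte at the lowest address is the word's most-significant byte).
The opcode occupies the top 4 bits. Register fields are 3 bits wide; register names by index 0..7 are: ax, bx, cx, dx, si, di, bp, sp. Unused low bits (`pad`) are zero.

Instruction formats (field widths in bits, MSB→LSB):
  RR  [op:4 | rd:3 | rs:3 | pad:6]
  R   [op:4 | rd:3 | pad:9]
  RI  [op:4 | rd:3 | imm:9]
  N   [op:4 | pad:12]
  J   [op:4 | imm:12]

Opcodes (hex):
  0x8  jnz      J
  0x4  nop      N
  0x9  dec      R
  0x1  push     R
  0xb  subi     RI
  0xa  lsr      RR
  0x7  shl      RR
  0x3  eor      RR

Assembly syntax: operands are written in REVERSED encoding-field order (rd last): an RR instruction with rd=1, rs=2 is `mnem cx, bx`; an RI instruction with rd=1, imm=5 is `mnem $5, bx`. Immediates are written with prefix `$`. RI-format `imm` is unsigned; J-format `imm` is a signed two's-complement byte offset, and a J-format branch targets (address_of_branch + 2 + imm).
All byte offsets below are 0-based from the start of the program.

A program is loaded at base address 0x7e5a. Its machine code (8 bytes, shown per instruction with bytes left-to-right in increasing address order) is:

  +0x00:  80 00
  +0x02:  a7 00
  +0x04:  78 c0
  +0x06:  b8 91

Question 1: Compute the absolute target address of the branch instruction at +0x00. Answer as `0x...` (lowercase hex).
0x7e5c

off 0x00: read 80 00 as big → 0x8000
  opcode bits[15:12]=0x8: jnz/J
  [11:0] imm=0 = $0
  target = base 0x7e5a + off 0x00 + 2 + imm 0 = 0x7e5c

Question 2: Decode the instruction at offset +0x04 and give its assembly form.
[04] 78 c0 → 0x78c0
  opcode bits[15:12]=0x7: shl/RR
  rd@[11:9]=0x4 ⇒ si
  rs@[8:6]=0x3 ⇒ dx

shl dx, si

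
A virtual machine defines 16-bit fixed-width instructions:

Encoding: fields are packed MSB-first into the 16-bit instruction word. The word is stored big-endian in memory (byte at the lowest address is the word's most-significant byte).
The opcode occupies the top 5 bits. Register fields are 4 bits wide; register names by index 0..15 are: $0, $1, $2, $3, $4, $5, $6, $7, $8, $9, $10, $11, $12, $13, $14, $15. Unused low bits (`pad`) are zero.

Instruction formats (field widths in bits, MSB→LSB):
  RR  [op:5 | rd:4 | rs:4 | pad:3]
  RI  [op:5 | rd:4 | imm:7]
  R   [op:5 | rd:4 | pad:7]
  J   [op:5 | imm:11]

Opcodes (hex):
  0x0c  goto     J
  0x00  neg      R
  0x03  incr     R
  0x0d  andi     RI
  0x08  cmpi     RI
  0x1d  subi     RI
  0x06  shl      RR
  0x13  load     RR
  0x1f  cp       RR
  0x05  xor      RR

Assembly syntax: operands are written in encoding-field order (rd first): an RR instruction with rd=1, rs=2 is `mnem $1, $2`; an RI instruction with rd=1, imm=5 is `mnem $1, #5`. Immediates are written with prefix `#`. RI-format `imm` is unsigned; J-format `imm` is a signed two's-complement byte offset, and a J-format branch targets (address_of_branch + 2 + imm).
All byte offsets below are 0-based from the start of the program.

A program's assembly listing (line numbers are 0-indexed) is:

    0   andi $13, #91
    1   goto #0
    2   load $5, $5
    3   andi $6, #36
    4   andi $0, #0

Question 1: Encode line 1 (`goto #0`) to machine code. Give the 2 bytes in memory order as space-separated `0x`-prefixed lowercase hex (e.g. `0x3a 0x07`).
1. goto fields op=0xc:5|imm=0:11 → word 6000h → 60 00

0x60 0x00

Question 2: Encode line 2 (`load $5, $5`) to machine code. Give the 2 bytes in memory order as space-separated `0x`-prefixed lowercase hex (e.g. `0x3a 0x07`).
0x9a 0xa8

line 2 (load): pack op=0x13:5|rd=5:4|rs=5:4|pad=0:3 = 0x9aa8; big→ 9a a8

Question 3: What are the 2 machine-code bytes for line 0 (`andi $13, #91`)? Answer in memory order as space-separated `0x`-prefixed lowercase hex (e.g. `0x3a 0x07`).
0. andi fields op=0xd:5|rd=13:4|imm=91:7 → word 6edbh → 6e db

0x6e 0xdb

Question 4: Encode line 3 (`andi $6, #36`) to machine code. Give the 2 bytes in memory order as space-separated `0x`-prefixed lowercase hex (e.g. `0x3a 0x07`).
L3: andi op=0xd:5|rd=6:4|imm=36:7 ⇒ 0x6b24 ⇒ big 6b 24

0x6b 0x24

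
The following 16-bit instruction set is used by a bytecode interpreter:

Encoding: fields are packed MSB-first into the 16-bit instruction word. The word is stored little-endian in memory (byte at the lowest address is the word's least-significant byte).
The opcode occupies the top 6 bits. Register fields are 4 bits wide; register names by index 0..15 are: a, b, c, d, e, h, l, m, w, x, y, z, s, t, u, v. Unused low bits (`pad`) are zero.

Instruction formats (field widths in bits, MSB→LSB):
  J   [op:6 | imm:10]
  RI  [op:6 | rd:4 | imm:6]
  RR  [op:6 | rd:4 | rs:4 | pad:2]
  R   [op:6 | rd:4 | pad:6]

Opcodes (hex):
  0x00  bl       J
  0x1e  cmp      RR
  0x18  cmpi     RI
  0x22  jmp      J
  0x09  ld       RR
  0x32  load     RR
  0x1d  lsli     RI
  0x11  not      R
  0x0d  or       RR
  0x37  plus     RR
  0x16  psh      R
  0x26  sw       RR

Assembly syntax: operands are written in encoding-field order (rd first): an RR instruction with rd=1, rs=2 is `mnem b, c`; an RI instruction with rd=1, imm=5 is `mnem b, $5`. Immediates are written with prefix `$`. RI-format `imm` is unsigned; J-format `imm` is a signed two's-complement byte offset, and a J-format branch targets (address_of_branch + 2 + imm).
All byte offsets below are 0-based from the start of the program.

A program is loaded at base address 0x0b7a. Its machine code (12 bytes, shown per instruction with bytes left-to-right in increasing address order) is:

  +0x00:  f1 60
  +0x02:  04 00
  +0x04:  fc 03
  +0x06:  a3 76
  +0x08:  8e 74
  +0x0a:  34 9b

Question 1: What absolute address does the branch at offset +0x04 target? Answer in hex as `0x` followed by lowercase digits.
+0x04: fc 03 ⇒ word 0x03fc (little)
  opcode bits[15:10]=0x0: bl/J
  imm: (w>>0)&0x3ff=0x3fc (s10→-4) → $-4
  target = base 0x0b7a + off 0x04 + 2 + imm -4 = 0x0b7c

0x0b7c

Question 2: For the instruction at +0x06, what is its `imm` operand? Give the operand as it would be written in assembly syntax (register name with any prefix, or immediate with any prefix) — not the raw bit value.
off 0x06: read a3 76 as little → 0x76a3
  opcode bits[15:10]=0x1d: lsli/RI
  rd@[9:6]=0xa ⇒ y
  imm@[5:0]=0x23 ⇒ $35

$35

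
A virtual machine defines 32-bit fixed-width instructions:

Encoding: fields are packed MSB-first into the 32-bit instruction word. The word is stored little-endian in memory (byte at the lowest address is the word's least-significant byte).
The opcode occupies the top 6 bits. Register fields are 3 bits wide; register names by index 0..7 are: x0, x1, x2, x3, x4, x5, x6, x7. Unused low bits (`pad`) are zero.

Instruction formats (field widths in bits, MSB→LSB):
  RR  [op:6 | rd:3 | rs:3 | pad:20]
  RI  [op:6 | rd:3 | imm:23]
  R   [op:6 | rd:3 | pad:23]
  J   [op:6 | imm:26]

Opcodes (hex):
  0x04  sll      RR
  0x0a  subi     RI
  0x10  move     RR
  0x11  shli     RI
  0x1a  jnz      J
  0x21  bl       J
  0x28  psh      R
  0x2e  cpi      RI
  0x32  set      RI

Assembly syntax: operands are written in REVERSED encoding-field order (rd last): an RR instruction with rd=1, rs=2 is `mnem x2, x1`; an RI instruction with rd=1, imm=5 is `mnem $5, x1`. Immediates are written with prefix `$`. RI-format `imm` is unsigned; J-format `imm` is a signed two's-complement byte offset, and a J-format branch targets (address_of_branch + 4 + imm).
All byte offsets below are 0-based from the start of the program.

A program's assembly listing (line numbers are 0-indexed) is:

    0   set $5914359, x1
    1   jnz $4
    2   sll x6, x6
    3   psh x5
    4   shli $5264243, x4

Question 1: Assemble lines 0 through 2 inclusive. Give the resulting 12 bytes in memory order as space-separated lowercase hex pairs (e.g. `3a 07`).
L0: set op=0x32:6|rd=1:3|imm=5914359:23 ⇒ 0xc8da3ef7 ⇒ little f7 3e da c8
L1: jnz op=0x1a:6|imm=4:26 ⇒ 0x68000004 ⇒ little 04 00 00 68
L2: sll op=0x4:6|rd=6:3|rs=6:3|pad=0:20 ⇒ 0x13600000 ⇒ little 00 00 60 13

f7 3e da c8 04 00 00 68 00 00 60 13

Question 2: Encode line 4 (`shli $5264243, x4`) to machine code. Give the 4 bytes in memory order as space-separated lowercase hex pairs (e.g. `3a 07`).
L4: shli op=0x11:6|rd=4:3|imm=5264243:23 ⇒ 0x46505373 ⇒ little 73 53 50 46

73 53 50 46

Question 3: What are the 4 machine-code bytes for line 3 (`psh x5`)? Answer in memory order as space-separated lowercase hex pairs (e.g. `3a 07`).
line 3 (psh): pack op=0x28:6|rd=5:3|pad=0:23 = 0xa2800000; little→ 00 00 80 a2

00 00 80 a2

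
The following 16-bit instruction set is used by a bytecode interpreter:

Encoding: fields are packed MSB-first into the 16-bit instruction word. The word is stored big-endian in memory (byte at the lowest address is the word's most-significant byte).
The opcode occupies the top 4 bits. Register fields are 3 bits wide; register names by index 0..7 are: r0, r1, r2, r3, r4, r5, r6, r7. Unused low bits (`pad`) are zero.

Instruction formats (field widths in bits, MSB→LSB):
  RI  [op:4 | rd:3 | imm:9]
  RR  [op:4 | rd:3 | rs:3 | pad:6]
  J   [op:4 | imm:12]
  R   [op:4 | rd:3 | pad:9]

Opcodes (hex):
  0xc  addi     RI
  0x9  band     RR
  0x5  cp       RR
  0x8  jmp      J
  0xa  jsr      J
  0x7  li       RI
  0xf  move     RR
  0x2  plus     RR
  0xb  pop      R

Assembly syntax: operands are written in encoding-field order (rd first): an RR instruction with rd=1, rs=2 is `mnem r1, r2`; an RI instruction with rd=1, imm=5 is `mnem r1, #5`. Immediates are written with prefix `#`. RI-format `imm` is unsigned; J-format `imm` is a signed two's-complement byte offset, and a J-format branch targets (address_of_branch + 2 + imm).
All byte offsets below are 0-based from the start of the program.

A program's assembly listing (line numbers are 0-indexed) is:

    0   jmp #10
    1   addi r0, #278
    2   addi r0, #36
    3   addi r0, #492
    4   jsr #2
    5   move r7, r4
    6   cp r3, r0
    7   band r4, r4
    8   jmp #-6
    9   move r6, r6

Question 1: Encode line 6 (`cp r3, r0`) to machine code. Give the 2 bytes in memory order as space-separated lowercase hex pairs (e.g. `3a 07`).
56 00

line 6 (cp): pack op=0x5:4|rd=3:3|rs=0:3|pad=0:6 = 0x5600; big→ 56 00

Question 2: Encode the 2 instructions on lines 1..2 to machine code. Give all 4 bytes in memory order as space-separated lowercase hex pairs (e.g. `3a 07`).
1. addi fields op=0xc:4|rd=0:3|imm=278:9 → word c116h → c1 16
2. addi fields op=0xc:4|rd=0:3|imm=36:9 → word c024h → c0 24

c1 16 c0 24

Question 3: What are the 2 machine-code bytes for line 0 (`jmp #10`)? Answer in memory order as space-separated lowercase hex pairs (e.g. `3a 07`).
80 0a

L0: jmp op=0x8:4|imm=10:12 ⇒ 0x800a ⇒ big 80 0a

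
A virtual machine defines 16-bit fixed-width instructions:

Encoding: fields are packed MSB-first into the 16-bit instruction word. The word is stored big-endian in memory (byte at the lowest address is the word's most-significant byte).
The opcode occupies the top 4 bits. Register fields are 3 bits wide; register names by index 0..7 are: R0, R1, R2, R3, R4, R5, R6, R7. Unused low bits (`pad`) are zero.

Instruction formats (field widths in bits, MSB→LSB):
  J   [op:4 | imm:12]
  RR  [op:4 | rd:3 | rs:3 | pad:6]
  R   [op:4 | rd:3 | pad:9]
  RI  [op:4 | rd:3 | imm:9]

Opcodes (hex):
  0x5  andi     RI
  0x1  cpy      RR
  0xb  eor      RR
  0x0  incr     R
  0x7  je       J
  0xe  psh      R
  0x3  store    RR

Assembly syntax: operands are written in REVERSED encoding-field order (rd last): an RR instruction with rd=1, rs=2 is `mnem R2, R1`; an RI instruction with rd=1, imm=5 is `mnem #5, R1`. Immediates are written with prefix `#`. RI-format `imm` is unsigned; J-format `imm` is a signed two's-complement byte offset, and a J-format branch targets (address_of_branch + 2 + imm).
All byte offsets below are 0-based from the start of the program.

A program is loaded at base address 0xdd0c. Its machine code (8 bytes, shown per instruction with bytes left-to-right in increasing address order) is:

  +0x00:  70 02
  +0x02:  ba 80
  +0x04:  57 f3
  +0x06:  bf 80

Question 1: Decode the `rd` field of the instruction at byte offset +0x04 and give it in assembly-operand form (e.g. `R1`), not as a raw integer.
[04] 57 f3 → 0x57f3
  top 4b → 0x5 → andi [RI]
  rd@[11:9]=0x3 ⇒ R3
  imm@[8:0]=0x1f3 ⇒ #499

R3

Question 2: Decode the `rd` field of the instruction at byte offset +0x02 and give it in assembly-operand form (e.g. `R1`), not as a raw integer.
+0x02: ba 80 ⇒ word 0xba80 (big)
  op=0xba80>>12=0xb ⇒ eor (RR)
  rd: (w>>9)&0x7=0x5 → R5
  rs: (w>>6)&0x7=0x2 → R2

R5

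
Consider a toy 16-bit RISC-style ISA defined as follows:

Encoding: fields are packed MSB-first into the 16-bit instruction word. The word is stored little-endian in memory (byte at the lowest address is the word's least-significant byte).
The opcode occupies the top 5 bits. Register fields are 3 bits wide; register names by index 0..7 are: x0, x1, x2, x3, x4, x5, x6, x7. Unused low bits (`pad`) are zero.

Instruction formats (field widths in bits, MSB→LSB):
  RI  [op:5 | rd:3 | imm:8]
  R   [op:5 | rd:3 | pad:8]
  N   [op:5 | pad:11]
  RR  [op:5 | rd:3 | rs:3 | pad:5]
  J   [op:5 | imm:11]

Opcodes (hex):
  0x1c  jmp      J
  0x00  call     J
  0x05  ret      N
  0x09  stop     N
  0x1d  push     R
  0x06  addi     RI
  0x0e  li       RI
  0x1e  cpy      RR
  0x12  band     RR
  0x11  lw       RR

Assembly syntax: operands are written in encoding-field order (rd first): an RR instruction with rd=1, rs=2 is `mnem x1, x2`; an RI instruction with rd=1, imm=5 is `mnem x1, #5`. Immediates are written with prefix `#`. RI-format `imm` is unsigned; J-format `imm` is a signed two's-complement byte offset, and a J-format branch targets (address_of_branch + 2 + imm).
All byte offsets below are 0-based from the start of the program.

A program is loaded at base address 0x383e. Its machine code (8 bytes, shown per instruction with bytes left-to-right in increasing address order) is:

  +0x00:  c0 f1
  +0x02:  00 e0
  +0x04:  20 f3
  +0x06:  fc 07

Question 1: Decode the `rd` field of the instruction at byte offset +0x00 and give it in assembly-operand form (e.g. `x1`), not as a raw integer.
x1

+0x00: c0 f1 ⇒ word 0xf1c0 (little)
  opcode bits[15:11]=0x1e: cpy/RR
  rd@[10:8]=0x1 ⇒ x1
  rs@[7:5]=0x6 ⇒ x6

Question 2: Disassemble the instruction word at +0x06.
call #-4

@+06  little-endian(fc 07) = 0x07fc
  opcode bits[15:11]=0x0: call/J
  [10:0] imm=2044 (s11→-4) = #-4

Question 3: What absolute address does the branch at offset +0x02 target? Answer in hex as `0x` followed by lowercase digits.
0x3842

[02] 00 e0 → 0xe000
  opcode bits[15:11]=0x1c: jmp/J
  imm: (w>>0)&0x7ff=0x0 → #0
  target = base 0x383e + off 0x02 + 2 + imm 0 = 0x3842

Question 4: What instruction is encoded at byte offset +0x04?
off 0x04: read 20 f3 as little → 0xf320
  opcode bits[15:11]=0x1e: cpy/RR
  rd: (w>>8)&0x7=0x3 → x3
  rs: (w>>5)&0x7=0x1 → x1

cpy x3, x1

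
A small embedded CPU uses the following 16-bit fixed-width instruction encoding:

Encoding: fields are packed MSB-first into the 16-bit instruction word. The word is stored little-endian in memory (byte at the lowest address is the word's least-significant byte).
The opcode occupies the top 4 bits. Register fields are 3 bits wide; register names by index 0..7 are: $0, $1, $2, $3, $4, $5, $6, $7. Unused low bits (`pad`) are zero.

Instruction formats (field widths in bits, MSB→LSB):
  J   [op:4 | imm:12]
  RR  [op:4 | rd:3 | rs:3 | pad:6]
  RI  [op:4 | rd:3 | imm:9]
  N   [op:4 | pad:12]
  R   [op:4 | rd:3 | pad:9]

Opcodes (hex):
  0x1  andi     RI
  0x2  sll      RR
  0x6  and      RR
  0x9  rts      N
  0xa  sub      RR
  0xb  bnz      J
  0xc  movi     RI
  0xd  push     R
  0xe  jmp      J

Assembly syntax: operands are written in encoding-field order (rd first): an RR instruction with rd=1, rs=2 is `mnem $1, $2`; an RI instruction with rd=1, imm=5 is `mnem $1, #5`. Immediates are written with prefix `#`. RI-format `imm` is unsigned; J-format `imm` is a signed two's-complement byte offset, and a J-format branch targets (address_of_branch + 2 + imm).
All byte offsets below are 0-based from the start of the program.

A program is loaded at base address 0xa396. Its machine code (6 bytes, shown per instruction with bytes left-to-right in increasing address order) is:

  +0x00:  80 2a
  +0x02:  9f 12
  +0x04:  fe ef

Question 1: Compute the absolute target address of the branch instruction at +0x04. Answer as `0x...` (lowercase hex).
+0x04: fe ef ⇒ word 0xeffe (little)
  opcode bits[15:12]=0xe: jmp/J
  imm: (w>>0)&0xfff=0xffe (s12→-2) → #-2
  target = base 0xa396 + off 0x04 + 2 + imm -2 = 0xa39a

0xa39a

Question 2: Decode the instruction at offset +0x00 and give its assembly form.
+0x00: 80 2a ⇒ word 0x2a80 (little)
  top 4b → 0x2 → sll [RR]
  rd@[11:9]=0x5 ⇒ $5
  rs@[8:6]=0x2 ⇒ $2

sll $5, $2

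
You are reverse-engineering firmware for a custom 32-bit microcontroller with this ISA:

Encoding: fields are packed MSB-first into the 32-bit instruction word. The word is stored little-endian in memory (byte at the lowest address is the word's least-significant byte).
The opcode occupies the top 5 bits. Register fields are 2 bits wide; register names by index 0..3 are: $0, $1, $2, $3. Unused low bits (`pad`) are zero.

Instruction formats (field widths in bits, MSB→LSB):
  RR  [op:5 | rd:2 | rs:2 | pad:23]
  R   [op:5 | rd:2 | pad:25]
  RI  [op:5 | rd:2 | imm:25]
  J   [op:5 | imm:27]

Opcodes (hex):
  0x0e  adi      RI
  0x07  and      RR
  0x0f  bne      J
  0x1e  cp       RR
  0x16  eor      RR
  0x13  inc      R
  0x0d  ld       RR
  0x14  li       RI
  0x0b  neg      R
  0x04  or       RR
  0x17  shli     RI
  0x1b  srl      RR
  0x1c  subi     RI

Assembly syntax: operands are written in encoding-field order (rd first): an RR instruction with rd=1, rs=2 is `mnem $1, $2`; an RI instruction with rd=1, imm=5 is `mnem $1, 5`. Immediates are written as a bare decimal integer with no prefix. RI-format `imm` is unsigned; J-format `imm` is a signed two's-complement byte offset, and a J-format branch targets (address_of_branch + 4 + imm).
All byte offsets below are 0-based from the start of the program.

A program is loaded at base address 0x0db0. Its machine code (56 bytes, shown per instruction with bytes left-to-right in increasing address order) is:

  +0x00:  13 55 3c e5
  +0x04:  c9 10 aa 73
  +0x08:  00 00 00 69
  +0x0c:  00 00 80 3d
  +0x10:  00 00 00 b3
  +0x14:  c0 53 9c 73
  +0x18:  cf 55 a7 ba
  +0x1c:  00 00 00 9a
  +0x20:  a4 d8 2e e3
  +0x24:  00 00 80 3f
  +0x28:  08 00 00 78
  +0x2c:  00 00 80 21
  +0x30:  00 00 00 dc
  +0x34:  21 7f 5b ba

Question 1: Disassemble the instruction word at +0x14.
[14] c0 53 9c 73 → 0x739c53c0
  opcode bits[31:27]=0xe: adi/RI
  [26:25] rd=1 = $1
  [24:0] imm=27022272 = 27022272

adi $1, 27022272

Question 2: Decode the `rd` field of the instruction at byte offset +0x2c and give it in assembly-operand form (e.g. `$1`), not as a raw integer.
$0

[2c] 00 00 80 21 → 0x21800000
  opcode bits[31:27]=0x4: or/RR
  [26:25] rd=0 = $0
  [24:23] rs=3 = $3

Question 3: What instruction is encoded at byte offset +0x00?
+0x00: 13 55 3c e5 ⇒ word 0xe53c5513 (little)
  opcode bits[31:27]=0x1c: subi/RI
  [26:25] rd=2 = $2
  [24:0] imm=20731155 = 20731155

subi $2, 20731155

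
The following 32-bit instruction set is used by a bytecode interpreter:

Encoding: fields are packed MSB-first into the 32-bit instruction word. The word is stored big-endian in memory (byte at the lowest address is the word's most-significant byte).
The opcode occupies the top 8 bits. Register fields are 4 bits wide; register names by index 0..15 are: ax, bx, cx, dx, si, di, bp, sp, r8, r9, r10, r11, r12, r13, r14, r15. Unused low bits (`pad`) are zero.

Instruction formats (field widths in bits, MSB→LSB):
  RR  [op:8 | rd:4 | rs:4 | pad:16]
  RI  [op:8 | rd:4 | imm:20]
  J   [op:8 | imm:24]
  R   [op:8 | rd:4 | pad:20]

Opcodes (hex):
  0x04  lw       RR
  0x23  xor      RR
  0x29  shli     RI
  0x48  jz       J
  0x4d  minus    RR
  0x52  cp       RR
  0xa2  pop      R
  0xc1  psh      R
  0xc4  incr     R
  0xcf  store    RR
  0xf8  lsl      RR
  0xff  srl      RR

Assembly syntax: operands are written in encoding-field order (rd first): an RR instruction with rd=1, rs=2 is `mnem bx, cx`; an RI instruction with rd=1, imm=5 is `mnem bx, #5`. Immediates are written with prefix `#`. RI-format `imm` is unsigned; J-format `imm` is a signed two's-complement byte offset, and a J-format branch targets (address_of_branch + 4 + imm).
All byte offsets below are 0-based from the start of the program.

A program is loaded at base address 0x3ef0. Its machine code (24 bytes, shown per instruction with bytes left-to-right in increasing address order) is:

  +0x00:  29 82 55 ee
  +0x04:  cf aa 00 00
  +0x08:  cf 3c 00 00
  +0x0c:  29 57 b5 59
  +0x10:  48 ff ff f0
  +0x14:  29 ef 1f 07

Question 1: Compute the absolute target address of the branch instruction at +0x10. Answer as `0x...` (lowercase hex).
off 0x10: read 48 ff ff f0 as big → 0x48fffff0
  opcode bits[31:24]=0x48: jz/J
  [23:0] imm=16777200 (s24→-16) = #-16
  target = base 0x3ef0 + off 0x10 + 4 + imm -16 = 0x3ef4

0x3ef4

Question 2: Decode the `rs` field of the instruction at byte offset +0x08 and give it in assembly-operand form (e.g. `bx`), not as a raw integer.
@+08  big-endian(cf 3c 00 00) = 0xcf3c0000
  top 8b → 0xcf → store [RR]
  rd@[23:20]=0x3 ⇒ dx
  rs@[19:16]=0xc ⇒ r12

r12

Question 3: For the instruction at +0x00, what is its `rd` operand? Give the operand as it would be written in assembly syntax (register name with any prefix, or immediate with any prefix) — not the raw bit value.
r8

[00] 29 82 55 ee → 0x298255ee
  top 8b → 0x29 → shli [RI]
  rd@[23:20]=0x8 ⇒ r8
  imm@[19:0]=0x255ee ⇒ #153070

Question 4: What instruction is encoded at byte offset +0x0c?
shli di, #505177

+0x0c: 29 57 b5 59 ⇒ word 0x2957b559 (big)
  opcode bits[31:24]=0x29: shli/RI
  [23:20] rd=5 = di
  [19:0] imm=505177 = #505177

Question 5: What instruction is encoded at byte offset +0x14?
@+14  big-endian(29 ef 1f 07) = 0x29ef1f07
  op=0x29ef1f07>>24=0x29 ⇒ shli (RI)
  [23:20] rd=14 = r14
  [19:0] imm=990983 = #990983

shli r14, #990983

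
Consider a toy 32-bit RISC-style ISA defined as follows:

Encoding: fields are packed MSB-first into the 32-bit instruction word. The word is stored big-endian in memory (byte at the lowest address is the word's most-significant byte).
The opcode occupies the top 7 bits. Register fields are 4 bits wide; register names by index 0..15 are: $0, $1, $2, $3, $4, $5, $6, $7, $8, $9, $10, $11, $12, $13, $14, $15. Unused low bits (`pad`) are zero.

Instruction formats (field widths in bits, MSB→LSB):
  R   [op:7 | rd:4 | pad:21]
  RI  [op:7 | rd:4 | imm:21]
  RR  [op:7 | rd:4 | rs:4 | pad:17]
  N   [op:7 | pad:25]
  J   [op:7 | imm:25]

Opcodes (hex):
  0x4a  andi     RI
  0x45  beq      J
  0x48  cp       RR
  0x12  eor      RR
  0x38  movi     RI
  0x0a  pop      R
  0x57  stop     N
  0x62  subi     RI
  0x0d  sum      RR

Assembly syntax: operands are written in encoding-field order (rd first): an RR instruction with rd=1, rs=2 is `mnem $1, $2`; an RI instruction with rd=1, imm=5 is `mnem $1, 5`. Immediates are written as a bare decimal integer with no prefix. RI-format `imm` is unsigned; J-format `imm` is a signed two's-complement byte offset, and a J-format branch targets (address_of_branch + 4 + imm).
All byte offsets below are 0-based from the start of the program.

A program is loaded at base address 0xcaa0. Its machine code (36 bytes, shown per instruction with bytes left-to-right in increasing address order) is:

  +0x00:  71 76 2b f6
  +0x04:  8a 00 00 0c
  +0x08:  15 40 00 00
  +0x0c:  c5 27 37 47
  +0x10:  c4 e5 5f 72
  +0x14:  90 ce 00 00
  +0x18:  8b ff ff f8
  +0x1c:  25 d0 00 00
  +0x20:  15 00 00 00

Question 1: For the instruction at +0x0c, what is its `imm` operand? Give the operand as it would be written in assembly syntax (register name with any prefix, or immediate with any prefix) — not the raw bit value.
472903

@+0c  big-endian(c5 27 37 47) = 0xc5273747
  opcode bits[31:25]=0x62: subi/RI
  rd@[24:21]=0x9 ⇒ $9
  imm@[20:0]=0x73747 ⇒ 472903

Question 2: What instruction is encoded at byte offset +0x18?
@+18  big-endian(8b ff ff f8) = 0x8bfffff8
  top 7b → 0x45 → beq [J]
  [24:0] imm=33554424 (s25→-8) = -8

beq -8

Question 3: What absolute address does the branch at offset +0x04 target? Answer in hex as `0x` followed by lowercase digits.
+0x04: 8a 00 00 0c ⇒ word 0x8a00000c (big)
  top 7b → 0x45 → beq [J]
  [24:0] imm=12 = 12
  target = base 0xcaa0 + off 0x04 + 4 + imm 12 = 0xcab4

0xcab4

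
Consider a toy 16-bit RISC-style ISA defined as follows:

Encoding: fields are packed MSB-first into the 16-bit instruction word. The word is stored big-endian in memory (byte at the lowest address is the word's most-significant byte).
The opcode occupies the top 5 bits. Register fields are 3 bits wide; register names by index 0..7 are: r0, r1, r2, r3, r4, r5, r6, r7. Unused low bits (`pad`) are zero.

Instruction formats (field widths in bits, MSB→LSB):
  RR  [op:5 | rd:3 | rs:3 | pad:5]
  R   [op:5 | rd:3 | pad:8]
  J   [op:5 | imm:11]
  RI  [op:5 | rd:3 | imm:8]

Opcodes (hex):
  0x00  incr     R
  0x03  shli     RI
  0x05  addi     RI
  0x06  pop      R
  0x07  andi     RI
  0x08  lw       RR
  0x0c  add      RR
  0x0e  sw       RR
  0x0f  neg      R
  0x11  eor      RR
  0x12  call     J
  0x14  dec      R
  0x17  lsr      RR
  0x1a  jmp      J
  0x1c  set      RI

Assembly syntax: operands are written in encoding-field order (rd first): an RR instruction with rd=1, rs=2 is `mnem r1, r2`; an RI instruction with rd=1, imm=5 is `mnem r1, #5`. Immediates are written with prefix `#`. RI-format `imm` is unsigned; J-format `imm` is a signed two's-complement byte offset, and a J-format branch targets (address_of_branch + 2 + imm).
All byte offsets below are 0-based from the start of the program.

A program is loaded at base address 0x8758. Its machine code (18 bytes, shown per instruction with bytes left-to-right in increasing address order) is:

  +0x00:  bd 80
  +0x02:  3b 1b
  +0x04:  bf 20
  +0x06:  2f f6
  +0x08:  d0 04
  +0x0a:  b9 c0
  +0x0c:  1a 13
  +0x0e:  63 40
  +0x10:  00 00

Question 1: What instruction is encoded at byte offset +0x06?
@+06  big-endian(2f f6) = 0x2ff6
  top 5b → 0x5 → addi [RI]
  rd: (w>>8)&0x7=0x7 → r7
  imm: (w>>0)&0xff=0xf6 → #246

addi r7, #246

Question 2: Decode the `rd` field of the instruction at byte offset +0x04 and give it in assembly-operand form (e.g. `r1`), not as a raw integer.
+0x04: bf 20 ⇒ word 0xbf20 (big)
  op=0xbf20>>11=0x17 ⇒ lsr (RR)
  rd@[10:8]=0x7 ⇒ r7
  rs@[7:5]=0x1 ⇒ r1

r7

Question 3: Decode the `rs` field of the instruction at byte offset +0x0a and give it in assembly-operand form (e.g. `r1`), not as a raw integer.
r6

[0a] b9 c0 → 0xb9c0
  opcode bits[15:11]=0x17: lsr/RR
  rd: (w>>8)&0x7=0x1 → r1
  rs: (w>>5)&0x7=0x6 → r6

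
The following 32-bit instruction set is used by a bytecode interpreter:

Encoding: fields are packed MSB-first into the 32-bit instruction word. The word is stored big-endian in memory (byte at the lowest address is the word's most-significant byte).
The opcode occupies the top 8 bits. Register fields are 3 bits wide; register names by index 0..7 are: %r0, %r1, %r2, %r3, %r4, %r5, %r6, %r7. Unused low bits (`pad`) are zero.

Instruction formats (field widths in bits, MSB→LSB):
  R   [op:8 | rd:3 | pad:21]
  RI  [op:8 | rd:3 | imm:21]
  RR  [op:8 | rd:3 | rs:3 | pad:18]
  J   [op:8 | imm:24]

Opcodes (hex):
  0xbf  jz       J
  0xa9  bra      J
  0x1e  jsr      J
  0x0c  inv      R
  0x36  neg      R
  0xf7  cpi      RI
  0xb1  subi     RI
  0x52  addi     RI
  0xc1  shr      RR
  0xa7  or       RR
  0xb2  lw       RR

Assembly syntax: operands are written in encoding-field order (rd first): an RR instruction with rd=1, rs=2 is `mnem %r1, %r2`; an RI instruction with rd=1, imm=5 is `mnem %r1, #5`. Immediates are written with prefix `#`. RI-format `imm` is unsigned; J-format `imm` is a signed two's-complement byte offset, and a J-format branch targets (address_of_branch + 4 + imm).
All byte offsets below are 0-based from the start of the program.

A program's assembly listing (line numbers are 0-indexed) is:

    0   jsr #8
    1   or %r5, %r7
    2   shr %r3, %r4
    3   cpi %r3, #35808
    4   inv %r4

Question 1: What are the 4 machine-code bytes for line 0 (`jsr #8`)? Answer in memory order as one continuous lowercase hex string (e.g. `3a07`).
1e000008

line 0 (jsr): pack op=0x1e:8|imm=8:24 = 0x1e000008; big→ 1e 00 00 08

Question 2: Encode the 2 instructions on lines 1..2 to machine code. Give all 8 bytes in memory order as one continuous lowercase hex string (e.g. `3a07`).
a7bc0000c1700000

1. or fields op=0xa7:8|rd=5:3|rs=7:3|pad=0:18 → word a7bc0000h → a7 bc 00 00
2. shr fields op=0xc1:8|rd=3:3|rs=4:3|pad=0:18 → word c1700000h → c1 70 00 00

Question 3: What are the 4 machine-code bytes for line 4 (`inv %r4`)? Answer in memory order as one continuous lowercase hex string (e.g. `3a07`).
0c800000

L4: inv op=0xc:8|rd=4:3|pad=0:21 ⇒ 0x0c800000 ⇒ big 0c 80 00 00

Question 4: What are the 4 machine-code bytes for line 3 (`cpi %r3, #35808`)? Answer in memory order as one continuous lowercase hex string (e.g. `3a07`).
L3: cpi op=0xf7:8|rd=3:3|imm=35808:21 ⇒ 0xf7608be0 ⇒ big f7 60 8b e0

f7608be0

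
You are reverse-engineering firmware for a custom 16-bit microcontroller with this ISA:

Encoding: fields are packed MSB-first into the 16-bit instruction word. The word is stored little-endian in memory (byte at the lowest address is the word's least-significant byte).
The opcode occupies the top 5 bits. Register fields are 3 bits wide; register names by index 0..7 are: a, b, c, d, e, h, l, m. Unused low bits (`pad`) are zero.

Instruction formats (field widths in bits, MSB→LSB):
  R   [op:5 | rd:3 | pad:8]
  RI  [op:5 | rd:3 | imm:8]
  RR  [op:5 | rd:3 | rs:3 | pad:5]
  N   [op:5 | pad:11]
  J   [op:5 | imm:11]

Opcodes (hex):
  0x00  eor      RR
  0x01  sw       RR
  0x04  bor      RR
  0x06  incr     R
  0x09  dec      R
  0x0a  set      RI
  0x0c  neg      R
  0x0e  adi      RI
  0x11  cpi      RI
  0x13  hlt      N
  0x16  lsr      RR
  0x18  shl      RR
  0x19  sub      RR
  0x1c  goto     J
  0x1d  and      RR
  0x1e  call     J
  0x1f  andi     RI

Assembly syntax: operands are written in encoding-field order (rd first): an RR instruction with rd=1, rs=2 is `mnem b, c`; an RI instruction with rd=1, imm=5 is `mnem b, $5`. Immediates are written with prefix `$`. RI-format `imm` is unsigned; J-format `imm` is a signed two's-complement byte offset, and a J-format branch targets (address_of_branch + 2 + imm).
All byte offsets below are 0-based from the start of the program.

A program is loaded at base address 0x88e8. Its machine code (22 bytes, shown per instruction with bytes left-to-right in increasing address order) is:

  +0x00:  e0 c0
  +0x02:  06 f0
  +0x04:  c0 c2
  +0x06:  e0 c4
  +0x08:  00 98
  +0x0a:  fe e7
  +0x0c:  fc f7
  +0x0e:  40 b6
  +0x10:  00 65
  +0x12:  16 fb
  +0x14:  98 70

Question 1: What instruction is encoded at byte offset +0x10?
neg h

[10] 00 65 → 0x6500
  top 5b → 0xc → neg [R]
  rd@[10:8]=0x5 ⇒ h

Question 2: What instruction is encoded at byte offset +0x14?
[14] 98 70 → 0x7098
  top 5b → 0xe → adi [RI]
  [10:8] rd=0 = a
  [7:0] imm=152 = $152

adi a, $152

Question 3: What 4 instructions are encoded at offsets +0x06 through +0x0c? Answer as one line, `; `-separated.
shl e, m; hlt; goto $-2; call $-4

off 0x06: read e0 c4 as little → 0xc4e0
  op=0xc4e0>>11=0x18 ⇒ shl (RR)
  [10:8] rd=4 = e
  [7:5] rs=7 = m
off 0x08: read 00 98 as little → 0x9800
  op=0x9800>>11=0x13 ⇒ hlt (N)
off 0x0a: read fe e7 as little → 0xe7fe
  op=0xe7fe>>11=0x1c ⇒ goto (J)
  [10:0] imm=2046 (s11→-2) = $-2
off 0x0c: read fc f7 as little → 0xf7fc
  op=0xf7fc>>11=0x1e ⇒ call (J)
  [10:0] imm=2044 (s11→-4) = $-4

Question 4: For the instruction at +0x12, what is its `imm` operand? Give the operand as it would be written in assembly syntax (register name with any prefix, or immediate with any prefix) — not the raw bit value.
$22

off 0x12: read 16 fb as little → 0xfb16
  top 5b → 0x1f → andi [RI]
  [10:8] rd=3 = d
  [7:0] imm=22 = $22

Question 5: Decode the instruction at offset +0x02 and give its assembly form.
call $6

@+02  little-endian(06 f0) = 0xf006
  opcode bits[15:11]=0x1e: call/J
  [10:0] imm=6 = $6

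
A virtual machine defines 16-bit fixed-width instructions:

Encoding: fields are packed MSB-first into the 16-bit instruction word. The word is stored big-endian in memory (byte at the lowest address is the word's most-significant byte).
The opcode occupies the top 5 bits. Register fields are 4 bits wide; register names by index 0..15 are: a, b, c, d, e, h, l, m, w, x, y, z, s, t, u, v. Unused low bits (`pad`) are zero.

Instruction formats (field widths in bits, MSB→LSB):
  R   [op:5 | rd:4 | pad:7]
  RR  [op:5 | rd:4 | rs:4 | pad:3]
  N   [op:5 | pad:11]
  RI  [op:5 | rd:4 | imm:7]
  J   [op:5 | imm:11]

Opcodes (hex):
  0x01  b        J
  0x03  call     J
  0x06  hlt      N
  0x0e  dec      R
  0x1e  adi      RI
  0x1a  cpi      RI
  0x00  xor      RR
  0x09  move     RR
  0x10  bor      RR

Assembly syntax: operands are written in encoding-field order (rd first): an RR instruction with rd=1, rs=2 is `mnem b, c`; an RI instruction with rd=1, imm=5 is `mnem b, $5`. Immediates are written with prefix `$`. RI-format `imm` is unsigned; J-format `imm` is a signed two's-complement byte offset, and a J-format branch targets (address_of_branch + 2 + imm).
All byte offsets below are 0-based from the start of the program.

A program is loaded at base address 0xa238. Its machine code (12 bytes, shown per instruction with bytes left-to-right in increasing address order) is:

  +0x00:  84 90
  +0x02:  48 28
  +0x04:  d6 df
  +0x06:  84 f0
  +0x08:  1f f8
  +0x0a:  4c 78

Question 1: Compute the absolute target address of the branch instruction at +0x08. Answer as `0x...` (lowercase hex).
off 0x08: read 1f f8 as big → 0x1ff8
  op=0x1ff8>>11=0x3 ⇒ call (J)
  imm: (w>>0)&0x7ff=0x7f8 (s11→-8) → $-8
  target = base 0xa238 + off 0x08 + 2 + imm -8 = 0xa23a

0xa23a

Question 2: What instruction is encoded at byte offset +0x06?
bor x, u

+0x06: 84 f0 ⇒ word 0x84f0 (big)
  op=0x84f0>>11=0x10 ⇒ bor (RR)
  rd@[10:7]=0x9 ⇒ x
  rs@[6:3]=0xe ⇒ u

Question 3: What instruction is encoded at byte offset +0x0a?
move w, v

@+0a  big-endian(4c 78) = 0x4c78
  top 5b → 0x9 → move [RR]
  rd: (w>>7)&0xf=0x8 → w
  rs: (w>>3)&0xf=0xf → v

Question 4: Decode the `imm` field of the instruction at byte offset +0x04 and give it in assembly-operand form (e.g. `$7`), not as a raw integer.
$95

off 0x04: read d6 df as big → 0xd6df
  top 5b → 0x1a → cpi [RI]
  rd@[10:7]=0xd ⇒ t
  imm@[6:0]=0x5f ⇒ $95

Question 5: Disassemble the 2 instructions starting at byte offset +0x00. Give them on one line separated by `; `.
+0x00: 84 90 ⇒ word 0x8490 (big)
  top 5b → 0x10 → bor [RR]
  rd@[10:7]=0x9 ⇒ x
  rs@[6:3]=0x2 ⇒ c
+0x02: 48 28 ⇒ word 0x4828 (big)
  top 5b → 0x9 → move [RR]
  rd@[10:7]=0x0 ⇒ a
  rs@[6:3]=0x5 ⇒ h

bor x, c; move a, h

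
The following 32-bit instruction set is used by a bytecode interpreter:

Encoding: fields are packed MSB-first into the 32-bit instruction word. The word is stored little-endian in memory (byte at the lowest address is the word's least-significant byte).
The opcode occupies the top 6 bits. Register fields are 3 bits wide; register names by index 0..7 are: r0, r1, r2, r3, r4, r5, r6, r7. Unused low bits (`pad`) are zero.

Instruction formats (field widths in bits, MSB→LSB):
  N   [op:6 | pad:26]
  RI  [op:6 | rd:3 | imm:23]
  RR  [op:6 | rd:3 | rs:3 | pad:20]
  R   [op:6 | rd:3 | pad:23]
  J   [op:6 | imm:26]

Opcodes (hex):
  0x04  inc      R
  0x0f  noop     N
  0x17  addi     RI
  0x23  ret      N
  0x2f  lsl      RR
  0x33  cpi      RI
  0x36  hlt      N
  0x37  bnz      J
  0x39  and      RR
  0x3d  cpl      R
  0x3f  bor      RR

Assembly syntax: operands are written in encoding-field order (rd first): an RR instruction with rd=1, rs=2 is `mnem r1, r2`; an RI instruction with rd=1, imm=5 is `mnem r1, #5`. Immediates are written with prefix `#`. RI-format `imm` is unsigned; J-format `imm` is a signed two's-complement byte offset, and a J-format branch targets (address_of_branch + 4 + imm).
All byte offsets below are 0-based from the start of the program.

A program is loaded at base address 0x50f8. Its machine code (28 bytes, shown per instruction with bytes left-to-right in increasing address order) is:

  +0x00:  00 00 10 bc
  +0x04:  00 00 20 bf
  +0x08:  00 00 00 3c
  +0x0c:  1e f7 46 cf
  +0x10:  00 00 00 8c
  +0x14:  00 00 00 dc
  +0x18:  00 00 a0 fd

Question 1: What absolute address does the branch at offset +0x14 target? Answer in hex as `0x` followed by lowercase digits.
0x5110

off 0x14: read 00 00 00 dc as little → 0xdc000000
  op=0xdc000000>>26=0x37 ⇒ bnz (J)
  imm@[25:0]=0x0 ⇒ #0
  target = base 0x50f8 + off 0x14 + 4 + imm 0 = 0x5110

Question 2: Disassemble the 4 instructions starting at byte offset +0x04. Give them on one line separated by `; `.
lsl r6, r2; noop; cpi r6, #4650782; ret

off 0x04: read 00 00 20 bf as little → 0xbf200000
  opcode bits[31:26]=0x2f: lsl/RR
  [25:23] rd=6 = r6
  [22:20] rs=2 = r2
off 0x08: read 00 00 00 3c as little → 0x3c000000
  opcode bits[31:26]=0xf: noop/N
off 0x0c: read 1e f7 46 cf as little → 0xcf46f71e
  opcode bits[31:26]=0x33: cpi/RI
  [25:23] rd=6 = r6
  [22:0] imm=4650782 = #4650782
off 0x10: read 00 00 00 8c as little → 0x8c000000
  opcode bits[31:26]=0x23: ret/N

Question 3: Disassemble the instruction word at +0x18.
off 0x18: read 00 00 a0 fd as little → 0xfda00000
  top 6b → 0x3f → bor [RR]
  [25:23] rd=3 = r3
  [22:20] rs=2 = r2

bor r3, r2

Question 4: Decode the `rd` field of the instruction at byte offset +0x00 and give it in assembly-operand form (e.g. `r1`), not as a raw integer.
r0

@+00  little-endian(00 00 10 bc) = 0xbc100000
  op=0xbc100000>>26=0x2f ⇒ lsl (RR)
  rd@[25:23]=0x0 ⇒ r0
  rs@[22:20]=0x1 ⇒ r1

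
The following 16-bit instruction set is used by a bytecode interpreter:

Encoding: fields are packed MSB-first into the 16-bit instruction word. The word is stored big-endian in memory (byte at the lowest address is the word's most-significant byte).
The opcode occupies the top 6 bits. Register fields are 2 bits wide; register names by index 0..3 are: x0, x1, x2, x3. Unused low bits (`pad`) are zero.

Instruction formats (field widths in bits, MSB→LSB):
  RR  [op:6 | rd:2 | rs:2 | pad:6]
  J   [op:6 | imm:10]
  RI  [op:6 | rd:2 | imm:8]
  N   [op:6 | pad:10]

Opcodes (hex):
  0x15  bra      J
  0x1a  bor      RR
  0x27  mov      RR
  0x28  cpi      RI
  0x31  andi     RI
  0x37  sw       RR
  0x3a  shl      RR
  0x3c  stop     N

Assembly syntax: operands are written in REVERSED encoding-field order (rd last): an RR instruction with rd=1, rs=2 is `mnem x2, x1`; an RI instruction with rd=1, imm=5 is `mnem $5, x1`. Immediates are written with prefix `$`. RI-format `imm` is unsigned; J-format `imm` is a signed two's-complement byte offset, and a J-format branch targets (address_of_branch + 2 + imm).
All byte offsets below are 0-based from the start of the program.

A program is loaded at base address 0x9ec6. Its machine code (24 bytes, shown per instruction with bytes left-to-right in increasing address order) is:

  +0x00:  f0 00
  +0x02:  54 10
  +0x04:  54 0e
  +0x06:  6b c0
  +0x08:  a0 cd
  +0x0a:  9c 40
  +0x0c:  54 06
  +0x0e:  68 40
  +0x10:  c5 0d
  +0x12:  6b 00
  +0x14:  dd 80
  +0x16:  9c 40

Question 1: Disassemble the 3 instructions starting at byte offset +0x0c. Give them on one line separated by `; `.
+0x0c: 54 06 ⇒ word 0x5406 (big)
  op=0x5406>>10=0x15 ⇒ bra (J)
  [9:0] imm=6 = $6
+0x0e: 68 40 ⇒ word 0x6840 (big)
  op=0x6840>>10=0x1a ⇒ bor (RR)
  [9:8] rd=0 = x0
  [7:6] rs=1 = x1
+0x10: c5 0d ⇒ word 0xc50d (big)
  op=0xc50d>>10=0x31 ⇒ andi (RI)
  [9:8] rd=1 = x1
  [7:0] imm=13 = $13

bra $6; bor x1, x0; andi $13, x1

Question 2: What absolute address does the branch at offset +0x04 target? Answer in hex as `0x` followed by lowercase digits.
0x9eda

@+04  big-endian(54 0e) = 0x540e
  top 6b → 0x15 → bra [J]
  imm: (w>>0)&0x3ff=0xe → $14
  target = base 0x9ec6 + off 0x04 + 2 + imm 14 = 0x9eda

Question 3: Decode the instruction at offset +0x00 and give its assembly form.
+0x00: f0 00 ⇒ word 0xf000 (big)
  top 6b → 0x3c → stop [N]

stop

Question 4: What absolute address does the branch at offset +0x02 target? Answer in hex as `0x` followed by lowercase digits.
0x9eda

off 0x02: read 54 10 as big → 0x5410
  top 6b → 0x15 → bra [J]
  imm@[9:0]=0x10 ⇒ $16
  target = base 0x9ec6 + off 0x02 + 2 + imm 16 = 0x9eda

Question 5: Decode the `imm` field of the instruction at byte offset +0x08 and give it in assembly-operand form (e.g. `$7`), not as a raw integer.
@+08  big-endian(a0 cd) = 0xa0cd
  top 6b → 0x28 → cpi [RI]
  rd: (w>>8)&0x3=0x0 → x0
  imm: (w>>0)&0xff=0xcd → $205

$205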